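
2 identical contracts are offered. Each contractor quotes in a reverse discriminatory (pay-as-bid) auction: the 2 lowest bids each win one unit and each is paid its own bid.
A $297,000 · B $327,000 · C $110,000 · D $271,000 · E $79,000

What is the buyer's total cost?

Sorting: 79,000 (E), 110,000 (C), 271,000 (D), 297,000 (A), …
The 2 lowest are E, C.
Total cost = 79,000 + 110,000 = $189,000.

Total cost: $189,000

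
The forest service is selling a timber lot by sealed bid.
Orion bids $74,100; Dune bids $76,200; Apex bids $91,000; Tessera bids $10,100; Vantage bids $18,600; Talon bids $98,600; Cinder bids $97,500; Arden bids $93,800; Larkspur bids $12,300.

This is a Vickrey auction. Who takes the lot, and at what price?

Rule: the highest bidder wins and pays the second-highest bid.
Bids ranked: 98,600 (Talon) > 97,500 (Cinder) > 93,800 (Arden) > 91,000 (Apex) > 76,200 (Dune) > 74,100 (Orion) > …
Talon is highest; pays the second-highest bid, $97,500.

Talon pays $97,500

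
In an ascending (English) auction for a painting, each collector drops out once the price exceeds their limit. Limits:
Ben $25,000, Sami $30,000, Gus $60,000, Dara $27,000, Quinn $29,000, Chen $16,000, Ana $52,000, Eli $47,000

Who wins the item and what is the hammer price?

Gus wins at $52,000

Rule: the price rises until one bidder remains; the winner pays the price at which the last rival dropped out.
Limits ranked: 60,000 (Gus) > 52,000 (Ana) > 47,000 (Eli) > 30,000 (Sami) > 29,000 (Quinn) > 27,000 (Dara) > …
Bidding ends when Ana exits at $52,000; Gus takes it.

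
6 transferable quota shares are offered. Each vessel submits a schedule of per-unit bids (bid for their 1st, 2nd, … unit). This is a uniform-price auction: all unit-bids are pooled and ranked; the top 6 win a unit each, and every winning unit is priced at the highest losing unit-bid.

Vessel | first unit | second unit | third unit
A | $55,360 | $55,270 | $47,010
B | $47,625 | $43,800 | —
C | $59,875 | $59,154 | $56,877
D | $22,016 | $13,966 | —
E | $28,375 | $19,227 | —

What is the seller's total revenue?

All unit-bids, highest first — top 6: 59,875 (C-1), 59,154 (C-2), 56,877 (C-3), 55,360 (A-1), 55,270 (A-2), 47,625 (B-1)
First bid not allocated: $47,010.
Allocation: A 2, B 1, C 3. Every unit priced at $47,010.
Revenue = 6 × 47,010 = $282,060.

Total revenue: $282,060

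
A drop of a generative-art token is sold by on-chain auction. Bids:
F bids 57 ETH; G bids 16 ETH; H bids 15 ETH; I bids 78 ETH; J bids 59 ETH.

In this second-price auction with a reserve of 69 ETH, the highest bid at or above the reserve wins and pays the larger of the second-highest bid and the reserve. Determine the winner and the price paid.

Sorting bids: 78 (I) > 59 (J) > 57 (F) > 16 (G) > 15 (H)
Highest eligible bid: I at 78 ETH.
max(second-highest 59 ETH, reserve 69 ETH) = 69 ETH.

I pays 69 ETH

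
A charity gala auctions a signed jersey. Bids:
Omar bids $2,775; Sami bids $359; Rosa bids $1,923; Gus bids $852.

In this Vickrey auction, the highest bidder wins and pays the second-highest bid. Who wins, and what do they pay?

Omar pays $1,923

Sorting bids: 2,775 (Omar) > 1,923 (Rosa) > 852 (Gus) > 359 (Sami)
Second-price: Omar pays Rosa's bid of $1,923.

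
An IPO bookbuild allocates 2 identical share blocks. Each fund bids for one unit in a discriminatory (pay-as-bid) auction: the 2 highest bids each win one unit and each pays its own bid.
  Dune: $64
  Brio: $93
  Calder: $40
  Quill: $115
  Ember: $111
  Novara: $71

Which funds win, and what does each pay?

Sorting: 115 (Quill), 111 (Ember), 93 (Brio), 71 (Novara), …
Winners (2 units): Quill, Ember.
Each winner pays its own bid: Quill $115, Ember $111.

Quill $115, Ember $111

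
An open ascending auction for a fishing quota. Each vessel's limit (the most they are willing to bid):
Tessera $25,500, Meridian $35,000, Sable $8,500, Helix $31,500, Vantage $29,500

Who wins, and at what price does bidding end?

Meridian wins at $31,500

Limits ranked: 35,000 (Meridian) > 31,500 (Helix) > 29,500 (Vantage) > 25,500 (Tessera) > 8,500 (Sable)
Once the price passes $31,500, only Meridian is left; the hammer falls at Helix's limit of $31,500.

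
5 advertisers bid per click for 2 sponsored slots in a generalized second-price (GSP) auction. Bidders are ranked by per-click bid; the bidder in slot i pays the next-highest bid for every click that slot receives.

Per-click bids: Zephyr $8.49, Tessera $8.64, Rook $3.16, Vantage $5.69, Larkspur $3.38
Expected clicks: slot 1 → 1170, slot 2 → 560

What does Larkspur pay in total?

Larkspur pays $0.00

Sorting advertisers: $8.64 (Tessera) > $8.49 (Zephyr) > $5.69 (Vantage) > …
Larkspur ranks below slot 2 → no slot, pays nothing.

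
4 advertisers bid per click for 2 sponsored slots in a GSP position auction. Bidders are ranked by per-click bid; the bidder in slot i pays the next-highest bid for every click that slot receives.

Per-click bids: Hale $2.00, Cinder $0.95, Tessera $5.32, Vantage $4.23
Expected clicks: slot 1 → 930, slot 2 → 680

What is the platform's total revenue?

Sorting advertisers: $5.32 (Tessera) > $4.23 (Vantage) > $2.00 (Hale) > …
Slot 1: Tessera pays $4.23 × 930 = $3933.90
Slot 2: Vantage pays $2.00 × 680 = $1360.00
Total = $5293.90

Total revenue: $5293.90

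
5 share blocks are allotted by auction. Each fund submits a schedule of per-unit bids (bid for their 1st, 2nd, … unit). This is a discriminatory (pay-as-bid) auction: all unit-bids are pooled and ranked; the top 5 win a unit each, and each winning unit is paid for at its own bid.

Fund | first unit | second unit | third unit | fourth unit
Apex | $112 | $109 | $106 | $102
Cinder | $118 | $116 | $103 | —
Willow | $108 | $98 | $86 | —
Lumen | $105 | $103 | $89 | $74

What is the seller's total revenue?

Total revenue: $563

All unit-bids, highest first — top 5: 118 (Cinder-1), 116 (Cinder-2), 112 (Apex-1), 109 (Apex-2), 108 (Willow-1)
Next rejected bid: $106 (not a price — pay-as-bid).
Each winning unit pays its own bid.
Revenue = 118 + 116 + 112 + 109 + 108 = $563.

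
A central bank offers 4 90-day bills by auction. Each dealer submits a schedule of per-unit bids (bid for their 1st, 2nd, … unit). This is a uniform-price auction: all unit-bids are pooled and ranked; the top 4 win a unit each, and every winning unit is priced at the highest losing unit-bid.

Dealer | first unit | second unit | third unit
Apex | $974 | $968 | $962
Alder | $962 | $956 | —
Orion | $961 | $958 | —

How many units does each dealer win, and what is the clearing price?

Alder 1, Apex 3; clearing price $961

Merging the schedules and taking the best 4: 974 (Apex-1), 968 (Apex-2), 962 (Apex-3), 962 (Alder-1)
First bid not allocated: $961.
Allocation: Alder 1, Apex 3.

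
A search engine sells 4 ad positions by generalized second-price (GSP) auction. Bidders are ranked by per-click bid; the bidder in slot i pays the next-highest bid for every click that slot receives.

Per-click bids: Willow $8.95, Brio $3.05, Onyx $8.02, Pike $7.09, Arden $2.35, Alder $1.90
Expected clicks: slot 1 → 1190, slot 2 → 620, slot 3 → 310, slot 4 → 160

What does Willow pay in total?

Willow pays $9543.80

Per-click bids in order: $8.95 (Willow) > $8.02 (Onyx) > $7.09 (Pike) > $3.05 (Brio) > $2.35 (Arden) > …
Willow holds slot 1 → pays next bid $8.02 × 1190 clicks = $9543.80.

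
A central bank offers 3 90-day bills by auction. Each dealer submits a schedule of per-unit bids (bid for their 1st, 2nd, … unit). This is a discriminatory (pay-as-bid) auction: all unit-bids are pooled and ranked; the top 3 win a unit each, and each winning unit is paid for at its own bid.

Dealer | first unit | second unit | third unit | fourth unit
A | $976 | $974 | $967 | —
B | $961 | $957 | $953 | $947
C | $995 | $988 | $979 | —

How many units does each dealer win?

Pooled unit-bids ranked (top 3): 995 (C-1), 988 (C-2), 979 (C-3)
Next rejected bid: $976 (not a price — pay-as-bid).
Allocation: C 3.

C 3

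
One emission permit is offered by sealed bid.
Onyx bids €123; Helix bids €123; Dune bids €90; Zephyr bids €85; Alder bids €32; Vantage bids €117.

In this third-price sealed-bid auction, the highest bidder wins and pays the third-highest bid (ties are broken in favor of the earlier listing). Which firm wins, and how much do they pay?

Rule: the highest bidder wins and pays the third-highest bid.
Bids ranked: 123 (Onyx) > 123 (Helix) > 117 (Vantage) > 90 (Dune) > 85 (Zephyr) > 32 (Alder)
Onyx and Helix tie at €123; tie-break gives it to Onyx.
Onyx is highest; pays the third-highest bid, €117.

Onyx pays €117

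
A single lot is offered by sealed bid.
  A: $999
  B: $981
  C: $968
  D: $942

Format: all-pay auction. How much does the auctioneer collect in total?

Bids in order: 999 (A) > 981 (B) > 968 (C) > 942 (D)
Every bidder forfeits their bid regardless of winning.
Revenue = 999 + 981 + 968 + 942 = $3,890.

Total revenue: $3,890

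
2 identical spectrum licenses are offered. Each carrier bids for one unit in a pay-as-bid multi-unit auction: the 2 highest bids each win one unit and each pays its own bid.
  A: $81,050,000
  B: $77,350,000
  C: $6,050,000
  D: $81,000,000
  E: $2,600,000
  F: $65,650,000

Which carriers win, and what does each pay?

Sorting: 81,050,000 (A), 81,000,000 (D), 77,350,000 (B), 65,650,000 (F), …
The 2 highest are A, D.
Each winner pays its own bid: A $81,050,000, D $81,000,000.

A $81,050,000, D $81,000,000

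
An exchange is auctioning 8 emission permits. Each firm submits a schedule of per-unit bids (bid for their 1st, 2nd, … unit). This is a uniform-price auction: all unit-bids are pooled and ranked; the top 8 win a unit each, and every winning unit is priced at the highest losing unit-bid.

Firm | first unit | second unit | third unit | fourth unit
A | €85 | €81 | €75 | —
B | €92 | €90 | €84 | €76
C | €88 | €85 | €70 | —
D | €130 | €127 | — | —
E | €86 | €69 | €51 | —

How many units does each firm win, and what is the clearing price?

All unit-bids, highest first — top 8: 130 (D-1), 127 (D-2), 92 (B-1), 90 (B-2), 88 (C-1), 86 (E-1), 85 (A-1), 85 (C-2)
The (k+1)-th unit-bid is €84.
Allocation: A 1, B 2, C 2, D 2, E 1.

A 1, B 2, C 2, D 2, E 1; clearing price €84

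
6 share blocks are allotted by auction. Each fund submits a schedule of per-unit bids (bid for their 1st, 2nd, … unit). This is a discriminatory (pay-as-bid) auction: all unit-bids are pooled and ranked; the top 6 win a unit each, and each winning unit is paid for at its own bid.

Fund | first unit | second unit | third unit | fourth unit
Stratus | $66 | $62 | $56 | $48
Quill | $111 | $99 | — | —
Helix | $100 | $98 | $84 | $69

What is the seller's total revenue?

Pooled unit-bids ranked (top 6): 111 (Quill-1), 100 (Helix-1), 99 (Quill-2), 98 (Helix-2), 84 (Helix-3), 69 (Helix-4)
Next rejected bid: $66 (not a price — pay-as-bid).
Each winning unit pays its own bid.
Revenue = 111 + 100 + 99 + 98 + 84 + 69 = $561.

Total revenue: $561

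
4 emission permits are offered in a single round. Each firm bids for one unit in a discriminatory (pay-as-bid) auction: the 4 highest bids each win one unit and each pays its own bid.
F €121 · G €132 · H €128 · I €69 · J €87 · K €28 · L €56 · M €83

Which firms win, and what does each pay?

Bids ranked high→low: 132 (G), 128 (H), 121 (F), 87 (J), 83 (M), 69 (I), …
Winners (4 units): G, H, F, J.
Each winner pays its own bid: G €132, H €128, F €121, J €87.

G €132, H €128, F €121, J €87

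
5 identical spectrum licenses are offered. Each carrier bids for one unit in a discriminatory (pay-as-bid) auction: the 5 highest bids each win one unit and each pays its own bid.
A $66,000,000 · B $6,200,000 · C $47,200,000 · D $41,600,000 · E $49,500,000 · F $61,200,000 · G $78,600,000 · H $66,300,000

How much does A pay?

Ordering the bids: 78,600,000 (G), 66,300,000 (H), 66,000,000 (A), 61,200,000 (F), 49,500,000 (E), 47,200,000 (C), 41,600,000 (D), …
The 5 highest are G, H, A, F, E.
A wins → own bid $66,000,000.

A pays $66,000,000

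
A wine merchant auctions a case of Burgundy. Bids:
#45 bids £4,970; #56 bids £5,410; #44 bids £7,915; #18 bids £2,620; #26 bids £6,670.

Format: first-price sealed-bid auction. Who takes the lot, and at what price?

#44 pays £7,915

Rule: the highest bidder wins and pays their own bid.
Bids ranked: 7,915 (#44) > 6,670 (#26) > 5,410 (#56) > 4,970 (#45) > 2,620 (#18)
First-price: #44 pays what they bid, £7,915.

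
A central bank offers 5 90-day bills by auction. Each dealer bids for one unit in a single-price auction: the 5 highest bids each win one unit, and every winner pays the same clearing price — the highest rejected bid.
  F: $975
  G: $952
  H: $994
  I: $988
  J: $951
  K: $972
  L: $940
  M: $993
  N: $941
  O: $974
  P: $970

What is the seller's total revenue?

Sorting: 994 (H), 993 (M), 988 (I), 975 (F), 974 (O), 972 (K), 970 (P), …
Top 5: H, M, I, F, O.
Highest unsuccessful bid: $972 → clearing price.
Total revenue = 5 × $972 = $4,860.

Total revenue: $4,860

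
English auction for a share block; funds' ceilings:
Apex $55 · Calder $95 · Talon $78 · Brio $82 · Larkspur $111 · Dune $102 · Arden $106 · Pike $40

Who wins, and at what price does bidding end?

Rule: the price rises until one bidder remains; the winner pays the price at which the last rival dropped out.
Sorting limits: 111 (Larkspur) > 106 (Arden) > 102 (Dune) > 95 (Calder) > 82 (Brio) > 78 (Talon) > …
Bidding ends when Arden exits at $106; Larkspur takes it.

Larkspur wins at $106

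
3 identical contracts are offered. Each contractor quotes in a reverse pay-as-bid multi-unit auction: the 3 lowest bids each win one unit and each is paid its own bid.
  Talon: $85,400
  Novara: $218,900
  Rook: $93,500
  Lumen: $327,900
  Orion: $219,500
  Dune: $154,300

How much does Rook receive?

Sorting: 85,400 (Talon), 93,500 (Rook), 154,300 (Dune), 218,900 (Novara), 219,500 (Orion), …
Winners (3 units): Talon, Rook, Dune.
Rook wins → own bid $93,500.

Rook is paid $93,500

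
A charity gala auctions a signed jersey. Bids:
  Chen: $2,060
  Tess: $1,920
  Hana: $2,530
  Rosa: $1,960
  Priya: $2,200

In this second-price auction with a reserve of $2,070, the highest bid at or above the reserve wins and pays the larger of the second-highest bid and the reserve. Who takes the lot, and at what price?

Rule: the highest bid at or above the reserve wins and pays the larger of the second-highest bid and the reserve.
Bids ranked: 2,530 (Hana) > 2,200 (Priya) > 2,060 (Chen) > 1,960 (Rosa) > 1,920 (Tess)
Hana has the top bid at or above the reserve ($2,530).
max(second-highest $2,200, reserve $2,070) = $2,200; the reserve does not bind.

Hana pays $2,200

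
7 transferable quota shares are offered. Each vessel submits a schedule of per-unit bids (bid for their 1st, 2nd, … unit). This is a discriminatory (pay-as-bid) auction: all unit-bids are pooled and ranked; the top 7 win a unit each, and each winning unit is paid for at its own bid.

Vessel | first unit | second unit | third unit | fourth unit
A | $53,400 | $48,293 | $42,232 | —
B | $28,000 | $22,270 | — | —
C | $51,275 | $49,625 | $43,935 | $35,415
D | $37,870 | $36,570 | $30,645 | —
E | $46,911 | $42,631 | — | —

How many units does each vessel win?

A 2, C 3, E 2

All unit-bids, highest first — top 7: 53,400 (A-1), 51,275 (C-1), 49,625 (C-2), 48,293 (A-2), 46,911 (E-1), 43,935 (C-3), 42,631 (E-2)
Next rejected bid: $42,232 (not a price — pay-as-bid).
Allocation: A 2, C 3, E 2.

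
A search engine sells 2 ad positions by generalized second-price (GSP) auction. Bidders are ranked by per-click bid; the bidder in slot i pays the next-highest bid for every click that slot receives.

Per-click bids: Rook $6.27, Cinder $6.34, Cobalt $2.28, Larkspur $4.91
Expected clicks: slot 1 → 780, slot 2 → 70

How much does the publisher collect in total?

Ranked by bid: $6.34 (Cinder) > $6.27 (Rook) > $4.91 (Larkspur) > …
Slot 1: Cinder pays $6.27 × 780 = $4890.60
Slot 2: Rook pays $4.91 × 70 = $343.70
Total = $5234.30

Total revenue: $5234.30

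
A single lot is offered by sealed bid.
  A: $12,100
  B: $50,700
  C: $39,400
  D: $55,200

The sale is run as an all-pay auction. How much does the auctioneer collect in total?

Sorting bids: 55,200 (D) > 50,700 (B) > 39,400 (C) > 12,100 (A)
D wins with the top bid; all bids are sunk regardless.
Every bidder forfeits their bid regardless of winning.
Revenue = 12,100 + 50,700 + 39,400 + 55,200 = $157,400.

Total revenue: $157,400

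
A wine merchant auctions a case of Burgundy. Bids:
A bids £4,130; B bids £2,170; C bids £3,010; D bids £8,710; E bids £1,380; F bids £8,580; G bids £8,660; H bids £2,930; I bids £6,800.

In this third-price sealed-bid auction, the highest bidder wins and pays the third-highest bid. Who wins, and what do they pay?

D pays £8,580

Sorting bids: 8,710 (D) > 8,660 (G) > 8,580 (F) > 6,800 (I) > 4,130 (A) > 3,010 (C) > …
D is highest; pays the third-highest bid, £8,580.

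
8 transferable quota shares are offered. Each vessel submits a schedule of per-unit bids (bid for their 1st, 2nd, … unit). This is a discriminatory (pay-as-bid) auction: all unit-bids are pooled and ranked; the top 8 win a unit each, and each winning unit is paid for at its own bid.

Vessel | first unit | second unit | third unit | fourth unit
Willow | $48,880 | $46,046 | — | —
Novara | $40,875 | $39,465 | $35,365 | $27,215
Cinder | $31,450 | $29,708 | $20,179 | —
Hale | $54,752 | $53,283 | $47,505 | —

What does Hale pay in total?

Hale pays $155,540

Pooled unit-bids ranked (top 8): 54,752 (Hale-1), 53,283 (Hale-2), 48,880 (Willow-1), 47,505 (Hale-3), 46,046 (Willow-2), 40,875 (Novara-1), 39,465 (Novara-2), 35,365 (Novara-3)
Next rejected bid: $31,450 (not a price — pay-as-bid).
Hale's winning unit-bids: 54,752 + 53,283 + 47,505 = $155,540.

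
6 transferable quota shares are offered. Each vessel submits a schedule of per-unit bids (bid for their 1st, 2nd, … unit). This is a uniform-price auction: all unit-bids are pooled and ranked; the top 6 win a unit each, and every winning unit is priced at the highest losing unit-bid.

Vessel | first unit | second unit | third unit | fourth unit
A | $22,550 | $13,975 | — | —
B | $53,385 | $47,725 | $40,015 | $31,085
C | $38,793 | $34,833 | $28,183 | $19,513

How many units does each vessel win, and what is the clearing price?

B 4, C 2; clearing price $28,183

Pooled unit-bids ranked (top 6): 53,385 (B-1), 47,725 (B-2), 40,015 (B-3), 38,793 (C-1), 34,833 (C-2), 31,085 (B-4)
First bid not allocated: $28,183.
Allocation: B 4, C 2.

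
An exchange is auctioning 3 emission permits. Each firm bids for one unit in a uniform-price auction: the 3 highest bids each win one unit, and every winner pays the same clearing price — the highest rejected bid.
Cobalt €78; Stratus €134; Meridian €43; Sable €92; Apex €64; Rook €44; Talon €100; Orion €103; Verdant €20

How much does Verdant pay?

Ordering the bids: 134 (Stratus), 103 (Orion), 100 (Talon), 92 (Sable), 78 (Cobalt), …
Winners (3 units): Stratus, Orion, Talon.
First losing bid is Sable's €92, which sets the uniform price.
Verdant does not win → pays €0.

Verdant pays €0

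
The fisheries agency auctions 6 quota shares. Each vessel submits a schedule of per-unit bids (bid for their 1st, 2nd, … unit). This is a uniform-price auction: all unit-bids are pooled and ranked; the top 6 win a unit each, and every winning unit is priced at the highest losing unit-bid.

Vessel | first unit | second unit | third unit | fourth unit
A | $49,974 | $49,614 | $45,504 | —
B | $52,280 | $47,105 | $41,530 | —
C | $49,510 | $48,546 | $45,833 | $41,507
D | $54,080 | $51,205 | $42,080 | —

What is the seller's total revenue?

Merging the schedules and taking the best 6: 54,080 (D-1), 52,280 (B-1), 51,205 (D-2), 49,974 (A-1), 49,614 (A-2), 49,510 (C-1)
First bid not allocated: $48,546.
Allocation: A 2, B 1, C 1, D 2. Every unit priced at $48,546.
Revenue = 6 × 48,546 = $291,276.

Total revenue: $291,276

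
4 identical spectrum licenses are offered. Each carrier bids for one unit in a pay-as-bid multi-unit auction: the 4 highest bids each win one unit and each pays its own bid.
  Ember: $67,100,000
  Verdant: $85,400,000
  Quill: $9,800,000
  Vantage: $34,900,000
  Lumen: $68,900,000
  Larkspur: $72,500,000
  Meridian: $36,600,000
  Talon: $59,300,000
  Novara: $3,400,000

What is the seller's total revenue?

Total revenue: $293,900,000

Bids ranked high→low: 85,400,000 (Verdant), 72,500,000 (Larkspur), 68,900,000 (Lumen), 67,100,000 (Ember), 59,300,000 (Talon), 36,600,000 (Meridian), …
Winners (4 units): Verdant, Larkspur, Lumen, Ember.
Total revenue = 85,400,000 + 72,500,000 + 68,900,000 + 67,100,000 = $293,900,000.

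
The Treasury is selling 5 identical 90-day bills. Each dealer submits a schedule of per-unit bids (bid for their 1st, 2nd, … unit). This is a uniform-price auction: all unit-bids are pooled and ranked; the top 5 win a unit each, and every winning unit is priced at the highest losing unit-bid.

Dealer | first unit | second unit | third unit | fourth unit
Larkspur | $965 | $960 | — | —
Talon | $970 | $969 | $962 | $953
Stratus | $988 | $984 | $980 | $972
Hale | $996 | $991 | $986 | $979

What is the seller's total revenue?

Total revenue: $4,900

Merging the schedules and taking the best 5: 996 (Hale-1), 991 (Hale-2), 988 (Stratus-1), 986 (Hale-3), 984 (Stratus-2)
First bid not allocated: $980.
Allocation: Hale 3, Stratus 2. Every unit priced at $980.
Revenue = 5 × 980 = $4,900.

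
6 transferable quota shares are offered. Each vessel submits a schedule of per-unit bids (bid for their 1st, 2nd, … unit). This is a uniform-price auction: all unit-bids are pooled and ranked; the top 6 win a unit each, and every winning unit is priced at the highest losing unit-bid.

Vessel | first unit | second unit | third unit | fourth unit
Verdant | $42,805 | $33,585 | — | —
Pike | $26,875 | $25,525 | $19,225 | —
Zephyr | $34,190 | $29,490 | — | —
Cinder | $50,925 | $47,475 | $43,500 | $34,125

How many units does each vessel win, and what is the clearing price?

Cinder 4, Verdant 1, Zephyr 1; clearing price $33,585

Merging the schedules and taking the best 6: 50,925 (Cinder-1), 47,475 (Cinder-2), 43,500 (Cinder-3), 42,805 (Verdant-1), 34,190 (Zephyr-1), 34,125 (Cinder-4)
Highest rejected unit-bid = $33,585.
Allocation: Cinder 4, Verdant 1, Zephyr 1.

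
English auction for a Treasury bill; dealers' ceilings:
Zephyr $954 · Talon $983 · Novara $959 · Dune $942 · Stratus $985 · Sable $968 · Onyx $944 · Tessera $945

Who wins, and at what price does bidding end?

Stratus wins at $983

Open ascending-bid auction: the price rises until one bidder remains; the winner pays the price at which the last rival dropped out.
Sorting limits: 985 (Stratus) > 983 (Talon) > 968 (Sable) > 959 (Novara) > 954 (Zephyr) > 945 (Tessera) > …
Talon is the last rival to drop out, at $983; Stratus remains and wins at that price.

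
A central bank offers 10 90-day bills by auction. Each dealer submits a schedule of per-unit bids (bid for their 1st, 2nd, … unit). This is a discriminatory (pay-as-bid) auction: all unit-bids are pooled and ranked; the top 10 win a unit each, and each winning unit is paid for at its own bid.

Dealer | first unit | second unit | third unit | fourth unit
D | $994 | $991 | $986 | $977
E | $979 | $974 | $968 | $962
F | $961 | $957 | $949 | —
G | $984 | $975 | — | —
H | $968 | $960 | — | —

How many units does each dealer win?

Merging the schedules and taking the best 10: 994 (D-1), 991 (D-2), 986 (D-3), 984 (G-1), 979 (E-1), 977 (D-4), 975 (G-2), 974 (E-2), 968 (E-3), 968 (H-1)
Next rejected bid: $962 (not a price — pay-as-bid).
Allocation: D 4, E 3, G 2, H 1.

D 4, E 3, G 2, H 1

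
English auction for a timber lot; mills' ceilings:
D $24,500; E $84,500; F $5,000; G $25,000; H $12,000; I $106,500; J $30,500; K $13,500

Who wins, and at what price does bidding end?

Limits ranked: 106,500 (I) > 84,500 (E) > 30,500 (J) > 25,000 (G) > 24,500 (D) > 13,500 (K) > …
Bidding ends when E exits at $84,500; I takes it.

I wins at $84,500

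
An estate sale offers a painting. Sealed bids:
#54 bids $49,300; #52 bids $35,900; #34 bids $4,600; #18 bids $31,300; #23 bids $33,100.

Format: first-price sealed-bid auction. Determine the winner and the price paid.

First-price sealed-bid auction: the highest bidder wins and pays their own bid.
Bids in order: 49,300 (#54) > 35,900 (#52) > 33,100 (#23) > 31,300 (#18) > 4,600 (#34)
#54 has the highest bid and pays exactly that: $49,300.

#54 pays $49,300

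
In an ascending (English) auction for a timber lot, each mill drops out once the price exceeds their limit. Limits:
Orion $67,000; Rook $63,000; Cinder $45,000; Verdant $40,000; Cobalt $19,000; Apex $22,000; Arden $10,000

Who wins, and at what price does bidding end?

Orion wins at $63,000

Ascending (English) auction: the price rises until one bidder remains; the winner pays the price at which the last rival dropped out.
Sorting limits: 67,000 (Orion) > 63,000 (Rook) > 45,000 (Cinder) > 40,000 (Verdant) > 22,000 (Apex) > 19,000 (Cobalt) > …
Rook is the last rival to drop out, at $63,000; Orion remains and wins at that price.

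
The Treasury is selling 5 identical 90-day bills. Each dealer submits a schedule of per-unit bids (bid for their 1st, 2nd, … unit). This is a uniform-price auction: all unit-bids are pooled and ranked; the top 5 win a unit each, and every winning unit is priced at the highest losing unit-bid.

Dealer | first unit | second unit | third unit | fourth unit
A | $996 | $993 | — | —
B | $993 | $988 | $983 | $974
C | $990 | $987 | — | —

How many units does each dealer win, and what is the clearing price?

A 2, B 2, C 1; clearing price $987

All unit-bids, highest first — top 5: 996 (A-1), 993 (A-2), 993 (B-1), 990 (C-1), 988 (B-2)
The (k+1)-th unit-bid is $987.
Allocation: A 2, B 2, C 1.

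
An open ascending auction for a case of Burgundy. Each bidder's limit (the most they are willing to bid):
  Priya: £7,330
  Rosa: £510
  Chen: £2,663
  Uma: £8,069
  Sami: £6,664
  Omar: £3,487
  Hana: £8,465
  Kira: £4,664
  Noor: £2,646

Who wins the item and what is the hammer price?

Sorting limits: 8,465 (Hana) > 8,069 (Uma) > 7,330 (Priya) > 6,664 (Sami) > 4,664 (Kira) > 3,487 (Omar) > …
Uma is the last rival to drop out, at £8,069; Hana remains and wins at that price.

Hana wins at £8,069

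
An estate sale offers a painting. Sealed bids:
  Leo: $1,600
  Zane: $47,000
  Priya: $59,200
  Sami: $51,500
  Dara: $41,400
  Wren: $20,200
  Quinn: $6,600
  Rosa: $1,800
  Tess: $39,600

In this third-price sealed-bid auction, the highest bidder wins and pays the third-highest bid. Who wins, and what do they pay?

Bids ranked: 59,200 (Priya) > 51,500 (Sami) > 47,000 (Zane) > 41,400 (Dara) > 39,600 (Tess) > 20,200 (Wren) > …
Priya is highest; pays the third-highest bid, $47,000.

Priya pays $47,000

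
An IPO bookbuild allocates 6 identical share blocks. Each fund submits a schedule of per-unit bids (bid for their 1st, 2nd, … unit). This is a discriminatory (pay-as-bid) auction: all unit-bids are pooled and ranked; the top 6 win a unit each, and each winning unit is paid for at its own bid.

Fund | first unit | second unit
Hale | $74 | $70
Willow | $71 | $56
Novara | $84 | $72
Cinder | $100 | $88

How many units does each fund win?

Pooled unit-bids ranked (top 6): 100 (Cinder-1), 88 (Cinder-2), 84 (Novara-1), 74 (Hale-1), 72 (Novara-2), 71 (Willow-1)
Next rejected bid: $70 (not a price — pay-as-bid).
Allocation: Cinder 2, Hale 1, Novara 2, Willow 1.

Cinder 2, Hale 1, Novara 2, Willow 1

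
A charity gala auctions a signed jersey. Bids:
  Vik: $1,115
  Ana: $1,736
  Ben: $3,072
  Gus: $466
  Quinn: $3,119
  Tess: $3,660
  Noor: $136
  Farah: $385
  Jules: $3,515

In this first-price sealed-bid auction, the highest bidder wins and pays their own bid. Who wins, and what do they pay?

Tess pays $3,660

Bids ranked: 3,660 (Tess) > 3,515 (Jules) > 3,119 (Quinn) > 3,072 (Ben) > 1,736 (Ana) > 1,115 (Vik) > …
Tess has the highest bid and pays exactly that: $3,660.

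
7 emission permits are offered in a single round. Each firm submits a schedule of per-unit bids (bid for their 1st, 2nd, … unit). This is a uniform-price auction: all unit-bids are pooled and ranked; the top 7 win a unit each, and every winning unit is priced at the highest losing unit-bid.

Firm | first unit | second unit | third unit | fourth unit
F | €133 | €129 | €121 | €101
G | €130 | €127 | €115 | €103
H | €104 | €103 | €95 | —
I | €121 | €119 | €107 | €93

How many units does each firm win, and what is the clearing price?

F 3, G 2, I 2; clearing price €115

All unit-bids, highest first — top 7: 133 (F-1), 130 (G-1), 129 (F-2), 127 (G-2), 121 (F-3), 121 (I-1), 119 (I-2)
First bid not allocated: €115.
Allocation: F 3, G 2, I 2.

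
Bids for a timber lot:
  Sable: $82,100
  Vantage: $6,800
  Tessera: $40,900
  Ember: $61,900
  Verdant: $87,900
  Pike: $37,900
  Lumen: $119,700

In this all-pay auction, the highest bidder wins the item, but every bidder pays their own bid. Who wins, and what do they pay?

Bids in order: 119,700 (Lumen) > 87,900 (Verdant) > 82,100 (Sable) > 61,900 (Ember) > 40,900 (Tessera) > 37,900 (Pike) > …
Lumen is highest and takes the item; every bidder forfeits their bid.

Lumen pays $119,700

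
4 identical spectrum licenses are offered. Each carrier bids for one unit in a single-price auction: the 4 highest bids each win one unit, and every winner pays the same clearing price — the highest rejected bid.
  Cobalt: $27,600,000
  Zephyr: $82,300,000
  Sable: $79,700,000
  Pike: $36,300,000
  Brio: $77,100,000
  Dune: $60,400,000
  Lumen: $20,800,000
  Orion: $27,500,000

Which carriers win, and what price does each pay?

Sorting: 82,300,000 (Zephyr), 79,700,000 (Sable), 77,100,000 (Brio), 60,400,000 (Dune), 36,300,000 (Pike), 27,600,000 (Cobalt), …
Winners (4 units): Zephyr, Sable, Brio, Dune.
Clearing price = highest rejected bid = $36,300,000.

Zephyr, Sable, Brio, Dune; each pays $36,300,000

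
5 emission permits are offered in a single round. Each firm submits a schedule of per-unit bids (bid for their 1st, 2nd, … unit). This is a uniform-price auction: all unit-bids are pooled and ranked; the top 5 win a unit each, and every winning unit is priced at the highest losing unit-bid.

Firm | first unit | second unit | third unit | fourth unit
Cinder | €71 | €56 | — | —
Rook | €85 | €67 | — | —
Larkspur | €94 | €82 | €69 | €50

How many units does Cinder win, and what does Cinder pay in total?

Cinder: 1 unit, pays €67

Merging the schedules and taking the best 5: 94 (Larkspur-1), 85 (Rook-1), 82 (Larkspur-2), 71 (Cinder-1), 69 (Larkspur-3)
First bid not allocated: €67.
Cinder wins 1 unit(s) at €67 each.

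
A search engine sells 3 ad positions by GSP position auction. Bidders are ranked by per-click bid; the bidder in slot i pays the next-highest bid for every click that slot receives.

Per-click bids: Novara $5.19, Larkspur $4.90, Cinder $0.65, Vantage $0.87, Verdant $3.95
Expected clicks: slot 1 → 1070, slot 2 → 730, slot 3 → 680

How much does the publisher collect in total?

Total revenue: $8718.10

Sorting advertisers: $5.19 (Novara) > $4.90 (Larkspur) > $3.95 (Verdant) > $0.87 (Vantage) > …
Slot 1: Novara pays $4.90 × 1070 = $5243.00
Slot 2: Larkspur pays $3.95 × 730 = $2883.50
Slot 3: Verdant pays $0.87 × 680 = $591.60
Total = $8718.10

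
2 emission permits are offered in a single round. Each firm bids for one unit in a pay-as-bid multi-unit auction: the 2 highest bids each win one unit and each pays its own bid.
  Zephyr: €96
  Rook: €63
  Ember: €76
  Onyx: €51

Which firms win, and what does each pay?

Zephyr €96, Ember €76

Sorting: 96 (Zephyr), 76 (Ember), 63 (Rook), 51 (Onyx)
The 2 highest are Zephyr, Ember.
Each winner pays its own bid: Zephyr €96, Ember €76.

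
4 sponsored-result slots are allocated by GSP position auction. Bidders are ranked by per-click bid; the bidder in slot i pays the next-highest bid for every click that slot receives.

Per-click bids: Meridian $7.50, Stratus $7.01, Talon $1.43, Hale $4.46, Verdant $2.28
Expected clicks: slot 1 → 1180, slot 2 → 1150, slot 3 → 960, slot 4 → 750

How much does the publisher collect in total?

Ranked by bid: $7.50 (Meridian) > $7.01 (Stratus) > $4.46 (Hale) > $2.28 (Verdant) > $1.43 (Talon)
Slot 1: Meridian pays $7.01 × 1180 = $8271.80
Slot 2: Stratus pays $4.46 × 1150 = $5129.00
Slot 3: Hale pays $2.28 × 960 = $2188.80
Slot 4: Verdant pays $1.43 × 750 = $1072.50
Total = $16662.10

Total revenue: $16662.10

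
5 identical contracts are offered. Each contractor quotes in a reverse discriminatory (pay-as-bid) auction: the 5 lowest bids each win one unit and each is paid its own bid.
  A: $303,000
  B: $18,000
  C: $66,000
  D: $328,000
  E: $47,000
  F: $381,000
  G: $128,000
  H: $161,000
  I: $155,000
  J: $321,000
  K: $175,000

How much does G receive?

G is paid $128,000

Bids ranked low→high: 18,000 (B), 47,000 (E), 66,000 (C), 128,000 (G), 155,000 (I), 161,000 (H), 175,000 (K), …
The 5 lowest are B, E, C, G, I.
G wins → own bid $128,000.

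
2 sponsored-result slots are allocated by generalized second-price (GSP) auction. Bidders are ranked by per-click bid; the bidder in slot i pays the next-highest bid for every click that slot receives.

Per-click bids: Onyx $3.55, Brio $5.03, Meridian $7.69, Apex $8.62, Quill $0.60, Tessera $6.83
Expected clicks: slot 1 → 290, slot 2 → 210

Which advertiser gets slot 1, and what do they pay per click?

Apex; $7.69 per click

Per-click bids in order: $8.62 (Apex) > $7.69 (Meridian) > $6.83 (Tessera) > …
Slot 1 goes to the first-ranked bidder, Apex, who pays the next bid down: $7.69/click.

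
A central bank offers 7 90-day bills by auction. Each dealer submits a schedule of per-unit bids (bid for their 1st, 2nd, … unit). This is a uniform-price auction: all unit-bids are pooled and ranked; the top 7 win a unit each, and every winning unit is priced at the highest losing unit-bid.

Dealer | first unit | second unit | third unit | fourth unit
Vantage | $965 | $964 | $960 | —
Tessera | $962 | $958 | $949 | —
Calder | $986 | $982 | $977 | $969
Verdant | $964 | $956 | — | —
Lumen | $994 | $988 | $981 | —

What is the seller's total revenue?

Total revenue: $6,755

Merging the schedules and taking the best 7: 994 (Lumen-1), 988 (Lumen-2), 986 (Calder-1), 982 (Calder-2), 981 (Lumen-3), 977 (Calder-3), 969 (Calder-4)
Highest rejected unit-bid = $965.
Allocation: Calder 4, Lumen 3. Every unit priced at $965.
Revenue = 7 × 965 = $6,755.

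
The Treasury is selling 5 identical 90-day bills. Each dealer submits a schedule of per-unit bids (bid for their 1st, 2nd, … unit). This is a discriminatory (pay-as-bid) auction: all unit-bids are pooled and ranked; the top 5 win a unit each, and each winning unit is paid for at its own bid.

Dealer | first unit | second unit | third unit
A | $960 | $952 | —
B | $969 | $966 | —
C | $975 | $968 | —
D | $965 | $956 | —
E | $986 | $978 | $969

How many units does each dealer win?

B 1, C 1, E 3

Merging the schedules and taking the best 5: 986 (E-1), 978 (E-2), 975 (C-1), 969 (B-1), 969 (E-3)
Next rejected bid: $968 (not a price — pay-as-bid).
Allocation: B 1, C 1, E 3.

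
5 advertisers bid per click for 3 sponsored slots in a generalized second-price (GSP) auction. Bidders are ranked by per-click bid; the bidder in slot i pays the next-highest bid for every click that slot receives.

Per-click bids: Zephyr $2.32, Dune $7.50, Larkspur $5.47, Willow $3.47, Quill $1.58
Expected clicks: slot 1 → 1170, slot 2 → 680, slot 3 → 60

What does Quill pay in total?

Sorting advertisers: $7.50 (Dune) > $5.47 (Larkspur) > $3.47 (Willow) > $2.32 (Zephyr) > …
Quill ranks below slot 3 → no slot, pays nothing.

Quill pays $0.00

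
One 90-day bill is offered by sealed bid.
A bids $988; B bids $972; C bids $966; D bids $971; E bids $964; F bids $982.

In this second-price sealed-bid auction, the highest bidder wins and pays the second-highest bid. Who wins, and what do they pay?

A pays $982

Second-price sealed-bid auction: the highest bidder wins and pays the second-highest bid.
Bids ranked: 988 (A) > 982 (F) > 972 (B) > 971 (D) > 966 (C) > 964 (E)
Second-price: A pays F's bid of $982.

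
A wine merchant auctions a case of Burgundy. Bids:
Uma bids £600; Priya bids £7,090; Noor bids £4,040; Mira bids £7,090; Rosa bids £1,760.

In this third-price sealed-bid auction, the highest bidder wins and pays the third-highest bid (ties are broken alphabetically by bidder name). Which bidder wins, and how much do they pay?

Rule: the highest bidder wins and pays the third-highest bid.
Bids ranked: 7,090 (Mira) > 7,090 (Priya) > 4,040 (Noor) > 1,760 (Rosa) > 600 (Uma)
Mira and Priya tie at £7,090; tie-break gives it to Mira.
Mira wins; payment is bid #3 in the ranking = £4,040.

Mira pays £4,040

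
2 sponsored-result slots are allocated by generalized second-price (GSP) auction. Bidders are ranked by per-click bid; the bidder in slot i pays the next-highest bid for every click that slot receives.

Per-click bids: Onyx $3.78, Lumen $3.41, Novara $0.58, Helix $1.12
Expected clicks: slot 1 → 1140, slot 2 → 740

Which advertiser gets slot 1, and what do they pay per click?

Onyx; $3.41 per click

Per-click bids in order: $3.78 (Onyx) > $3.41 (Lumen) > $1.12 (Helix) > …
Slot 1 goes to the first-ranked bidder, Onyx, who pays the next bid down: $3.41/click.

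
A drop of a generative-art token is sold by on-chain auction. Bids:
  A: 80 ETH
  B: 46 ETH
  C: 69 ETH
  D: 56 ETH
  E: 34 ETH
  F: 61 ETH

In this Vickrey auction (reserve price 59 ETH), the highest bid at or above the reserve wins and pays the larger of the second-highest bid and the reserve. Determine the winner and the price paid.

A pays 69 ETH

Sorting bids: 80 (A) > 69 (C) > 61 (F) > 56 (D) > 46 (B) > 34 (E)
A has the top bid at or above the reserve (80 ETH).
Second-highest bid 69 ETH exceeds the reserve 59 ETH → payment 69 ETH.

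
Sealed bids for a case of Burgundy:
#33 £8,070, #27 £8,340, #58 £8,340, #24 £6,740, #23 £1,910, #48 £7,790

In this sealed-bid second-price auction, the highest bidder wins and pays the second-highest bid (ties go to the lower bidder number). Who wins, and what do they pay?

#27 pays £8,340

Sealed-bid second-price auction: the highest bidder wins and pays the second-highest bid.
Bids in order: 8,340 (#27) > 8,340 (#58) > 8,070 (#33) > 7,790 (#48) > 6,740 (#24) > 1,910 (#23)
#27 and #58 tie at £8,340; tie-break gives it to #27.
#27 wins with the highest bid; price is set by the runner-up at £8,340.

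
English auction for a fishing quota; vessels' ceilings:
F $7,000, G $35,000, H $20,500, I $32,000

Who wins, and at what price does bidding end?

G wins at $32,000

Ascending (English) auction: the price rises until one bidder remains; the winner pays the price at which the last rival dropped out.
Sorting limits: 35,000 (G) > 32,000 (I) > 20,500 (H) > 7,000 (F)
Bidding ends when I exits at $32,000; G takes it.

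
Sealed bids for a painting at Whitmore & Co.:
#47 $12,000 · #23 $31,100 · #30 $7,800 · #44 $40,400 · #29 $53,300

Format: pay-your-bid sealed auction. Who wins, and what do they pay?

Bids in order: 53,300 (#29) > 40,400 (#44) > 31,100 (#23) > 12,000 (#47) > 7,800 (#30)
#29 is highest → pays own bid, $53,300.

#29 pays $53,300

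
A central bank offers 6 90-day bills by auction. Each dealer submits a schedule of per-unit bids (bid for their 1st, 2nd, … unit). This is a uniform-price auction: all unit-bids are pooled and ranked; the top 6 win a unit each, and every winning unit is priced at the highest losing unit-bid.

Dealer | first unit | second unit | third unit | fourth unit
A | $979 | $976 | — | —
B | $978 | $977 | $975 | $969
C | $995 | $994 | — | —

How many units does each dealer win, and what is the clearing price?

A 2, B 2, C 2; clearing price $975

Pooled unit-bids ranked (top 6): 995 (C-1), 994 (C-2), 979 (A-1), 978 (B-1), 977 (B-2), 976 (A-2)
First bid not allocated: $975.
Allocation: A 2, B 2, C 2.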